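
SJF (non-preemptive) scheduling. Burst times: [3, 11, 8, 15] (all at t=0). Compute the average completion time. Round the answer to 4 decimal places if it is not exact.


SJF order (ascending): [3, 8, 11, 15]
Completion times:
  Job 1: burst=3, C=3
  Job 2: burst=8, C=11
  Job 3: burst=11, C=22
  Job 4: burst=15, C=37
Average completion = 73/4 = 18.25

18.25


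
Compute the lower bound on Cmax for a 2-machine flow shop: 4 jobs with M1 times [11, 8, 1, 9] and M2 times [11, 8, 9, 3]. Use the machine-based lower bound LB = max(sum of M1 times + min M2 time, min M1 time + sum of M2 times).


LB1 = sum(M1 times) + min(M2 times) = 29 + 3 = 32
LB2 = min(M1 times) + sum(M2 times) = 1 + 31 = 32
Lower bound = max(LB1, LB2) = max(32, 32) = 32

32


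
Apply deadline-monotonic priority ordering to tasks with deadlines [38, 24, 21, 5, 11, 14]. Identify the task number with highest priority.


Sort tasks by relative deadline (ascending):
  Task 4: deadline = 5
  Task 5: deadline = 11
  Task 6: deadline = 14
  Task 3: deadline = 21
  Task 2: deadline = 24
  Task 1: deadline = 38
Priority order (highest first): [4, 5, 6, 3, 2, 1]
Highest priority task = 4

4


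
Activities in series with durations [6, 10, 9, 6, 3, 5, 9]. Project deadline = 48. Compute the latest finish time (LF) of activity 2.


LF(activity 2) = deadline - sum of successor durations
Successors: activities 3 through 7 with durations [9, 6, 3, 5, 9]
Sum of successor durations = 32
LF = 48 - 32 = 16

16


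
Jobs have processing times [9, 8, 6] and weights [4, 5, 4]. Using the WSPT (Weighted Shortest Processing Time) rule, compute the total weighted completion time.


Compute p/w ratios and sort ascending (WSPT): [(6, 4), (8, 5), (9, 4)]
Compute weighted completion times:
  Job (p=6,w=4): C=6, w*C=4*6=24
  Job (p=8,w=5): C=14, w*C=5*14=70
  Job (p=9,w=4): C=23, w*C=4*23=92
Total weighted completion time = 186

186


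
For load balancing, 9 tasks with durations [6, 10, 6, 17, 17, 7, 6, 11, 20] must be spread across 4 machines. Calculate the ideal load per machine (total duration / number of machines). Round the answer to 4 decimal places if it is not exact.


Total processing time = 6 + 10 + 6 + 17 + 17 + 7 + 6 + 11 + 20 = 100
Number of machines = 4
Ideal balanced load = 100 / 4 = 25.0

25.0


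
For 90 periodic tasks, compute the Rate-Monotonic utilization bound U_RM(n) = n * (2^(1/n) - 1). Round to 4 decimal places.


Compute 2^(1/90) = 1.0077313692
Subtract 1: 1.0077313692 - 1 = 0.0077313692
Multiply by n: 90 * 0.0077313692 = 0.6958232280
Round to 4 dp: 0.6958

0.6958


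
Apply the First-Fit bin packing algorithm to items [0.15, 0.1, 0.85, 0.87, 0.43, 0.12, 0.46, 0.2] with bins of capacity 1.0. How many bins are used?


Place items sequentially using First-Fit:
  Item 0.15 -> new Bin 1
  Item 0.1 -> Bin 1 (now 0.25)
  Item 0.85 -> new Bin 2
  Item 0.87 -> new Bin 3
  Item 0.43 -> Bin 1 (now 0.68)
  Item 0.12 -> Bin 1 (now 0.8)
  Item 0.46 -> new Bin 4
  Item 0.2 -> Bin 1 (now 1.0)
Total bins used = 4

4


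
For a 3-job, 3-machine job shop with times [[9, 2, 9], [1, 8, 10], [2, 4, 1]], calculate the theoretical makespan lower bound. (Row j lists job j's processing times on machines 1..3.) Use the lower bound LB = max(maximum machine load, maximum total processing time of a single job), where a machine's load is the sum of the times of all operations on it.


Machine loads:
  Machine 1: 9 + 1 + 2 = 12
  Machine 2: 2 + 8 + 4 = 14
  Machine 3: 9 + 10 + 1 = 20
Max machine load = 20
Job totals:
  Job 1: 20
  Job 2: 19
  Job 3: 7
Max job total = 20
Lower bound = max(20, 20) = 20

20


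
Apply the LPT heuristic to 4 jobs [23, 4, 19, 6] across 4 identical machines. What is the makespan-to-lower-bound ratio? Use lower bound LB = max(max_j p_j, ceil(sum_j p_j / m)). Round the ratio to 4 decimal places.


LPT order: [23, 19, 6, 4]
Machine loads after assignment: [23, 19, 6, 4]
LPT makespan = 23
Lower bound = max(max_job, ceil(total/4)) = max(23, 13) = 23
Ratio = 23 / 23 = 1.0

1.0


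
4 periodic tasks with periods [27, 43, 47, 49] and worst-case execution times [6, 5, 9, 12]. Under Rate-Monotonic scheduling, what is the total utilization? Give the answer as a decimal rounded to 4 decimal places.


Compute individual utilizations (exact fractions):
  Task 1: C/T = 6/27 = 2/9 (approx. 0.2222)
  Task 2: C/T = 5/43 (approx. 0.1163)
  Task 3: C/T = 9/47 (approx. 0.1915)
  Task 4: C/T = 12/49 (approx. 0.2449)
Total utilization U = 2/9 + 5/43 + 9/47 + 12/49 = 690628/891261
Rounded to 4 decimal places: U = 0.7749
RM (Liu & Layland) bound for 4 tasks = 0.756828; compare with U = 690628/891261 (approx. 0.774889)
bound < U <= 1, so the RM sufficient condition is not met (inconclusive; an exact test such as response-time analysis is needed).

0.7749


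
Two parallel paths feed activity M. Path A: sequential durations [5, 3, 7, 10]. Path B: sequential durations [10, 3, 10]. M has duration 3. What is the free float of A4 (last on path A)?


ES(A4) = sum of predecessors on chain A = 15
EF(A4) = ES + duration = 15 + 10 = 25
Successor of A4 is M. ES(M) = max(sum(A), sum(B)) = max(25, 23) = 25
Free float = ES(successor) - EF(current) = 25 - 25 = 0

0


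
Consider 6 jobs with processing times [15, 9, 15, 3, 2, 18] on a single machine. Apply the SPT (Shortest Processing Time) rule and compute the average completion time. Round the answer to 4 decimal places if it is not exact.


Sort jobs by processing time (SPT order): [2, 3, 9, 15, 15, 18]
Compute completion times sequentially:
  Job 1: processing = 2, completes at 2
  Job 2: processing = 3, completes at 5
  Job 3: processing = 9, completes at 14
  Job 4: processing = 15, completes at 29
  Job 5: processing = 15, completes at 44
  Job 6: processing = 18, completes at 62
Sum of completion times = 156
Average completion time = 156/6 = 26.0

26.0


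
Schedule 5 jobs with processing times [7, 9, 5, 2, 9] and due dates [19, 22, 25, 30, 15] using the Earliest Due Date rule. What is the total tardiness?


Sort by due date (EDD order): [(9, 15), (7, 19), (9, 22), (5, 25), (2, 30)]
Compute completion times and tardiness:
  Job 1: p=9, d=15, C=9, tardiness=max(0,9-15)=0
  Job 2: p=7, d=19, C=16, tardiness=max(0,16-19)=0
  Job 3: p=9, d=22, C=25, tardiness=max(0,25-22)=3
  Job 4: p=5, d=25, C=30, tardiness=max(0,30-25)=5
  Job 5: p=2, d=30, C=32, tardiness=max(0,32-30)=2
Total tardiness = 10

10


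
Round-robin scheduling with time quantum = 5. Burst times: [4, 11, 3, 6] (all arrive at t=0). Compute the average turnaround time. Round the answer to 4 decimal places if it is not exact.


Time quantum = 5
Execution trace:
  J1 runs 4 units, time = 4
  J2 runs 5 units, time = 9
  J3 runs 3 units, time = 12
  J4 runs 5 units, time = 17
  J2 runs 5 units, time = 22
  J4 runs 1 units, time = 23
  J2 runs 1 units, time = 24
Finish times: [4, 24, 12, 23]
Average turnaround = 63/4 = 15.75

15.75


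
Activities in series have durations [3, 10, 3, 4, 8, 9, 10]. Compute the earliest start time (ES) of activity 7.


Activity 7 starts after activities 1 through 6 complete.
Predecessor durations: [3, 10, 3, 4, 8, 9]
ES = 3 + 10 + 3 + 4 + 8 + 9 = 37

37


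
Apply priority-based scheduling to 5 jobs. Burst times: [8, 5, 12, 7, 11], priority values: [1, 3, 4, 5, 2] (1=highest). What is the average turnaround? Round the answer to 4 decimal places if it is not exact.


Sort by priority (ascending = highest first):
Order: [(1, 8), (2, 11), (3, 5), (4, 12), (5, 7)]
Completion times:
  Priority 1, burst=8, C=8
  Priority 2, burst=11, C=19
  Priority 3, burst=5, C=24
  Priority 4, burst=12, C=36
  Priority 5, burst=7, C=43
Average turnaround = 130/5 = 26.0

26.0


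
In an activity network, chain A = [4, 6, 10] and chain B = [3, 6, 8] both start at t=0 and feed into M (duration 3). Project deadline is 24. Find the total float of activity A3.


Forward pass: ES(A3) = sum of predecessors on chain A = 10
EF = ES + duration = 10 + 10 = 20
Backward pass: LF(M) = deadline = 24; LS(M) = 24 - 3 = 21
LF(A3) = LS(M) - sum(successors on chain A) = 21 - 0 = 21
LS = LF - duration = 21 - 10 = 11
Total float = LS - ES = 11 - 10 = 1

1


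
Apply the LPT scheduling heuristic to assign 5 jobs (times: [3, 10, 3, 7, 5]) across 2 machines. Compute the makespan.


Sort jobs in decreasing order (LPT): [10, 7, 5, 3, 3]
Assign each job to the least loaded machine:
  Machine 1: jobs [10, 3], load = 13
  Machine 2: jobs [7, 5, 3], load = 15
Makespan = max load = 15

15


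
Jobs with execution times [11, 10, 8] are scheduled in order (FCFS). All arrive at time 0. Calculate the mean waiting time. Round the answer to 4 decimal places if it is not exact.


FCFS order (as given): [11, 10, 8]
Waiting times:
  Job 1: wait = 0
  Job 2: wait = 11
  Job 3: wait = 21
Sum of waiting times = 32
Average waiting time = 32/3 = 10.6667

10.6667


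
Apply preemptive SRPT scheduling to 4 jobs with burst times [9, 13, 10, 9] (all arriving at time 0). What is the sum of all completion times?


Since all jobs arrive at t=0, SRPT equals SPT ordering.
SPT order: [9, 9, 10, 13]
Completion times:
  Job 1: p=9, C=9
  Job 2: p=9, C=18
  Job 3: p=10, C=28
  Job 4: p=13, C=41
Total completion time = 9 + 18 + 28 + 41 = 96

96


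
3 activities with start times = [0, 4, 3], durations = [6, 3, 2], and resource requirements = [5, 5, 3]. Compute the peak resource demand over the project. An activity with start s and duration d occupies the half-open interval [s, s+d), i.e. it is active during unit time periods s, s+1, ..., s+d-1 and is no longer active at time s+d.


Each activity i is active on [start_i, start_i + duration_i).
Compute total resource usage per time slot:
  t=0: active resources = [5], total = 5
  t=1: active resources = [5], total = 5
  t=2: active resources = [5], total = 5
  t=3: active resources = [5, 3], total = 8
  t=4: active resources = [5, 5, 3], total = 13
  t=5: active resources = [5, 5], total = 10
  t=6: active resources = [5], total = 5
Peak resource demand = 13

13


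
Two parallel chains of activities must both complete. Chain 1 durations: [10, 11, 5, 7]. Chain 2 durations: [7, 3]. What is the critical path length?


Path A total = 10 + 11 + 5 + 7 = 33
Path B total = 7 + 3 = 10
Critical path = longest path = max(33, 10) = 33

33


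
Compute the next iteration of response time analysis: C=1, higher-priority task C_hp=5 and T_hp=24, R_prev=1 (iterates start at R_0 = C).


R_next = C + ceil(R_prev / T_hp) * C_hp
ceil(1 / 24) = ceil(0.0417) = 1
Interference = 1 * 5 = 5
R_next = 1 + 5 = 6

6


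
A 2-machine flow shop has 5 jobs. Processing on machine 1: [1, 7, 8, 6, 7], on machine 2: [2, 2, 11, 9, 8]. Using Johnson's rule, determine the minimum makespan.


Apply Johnson's rule:
  Group 1 (a <= b): [(1, 1, 2), (4, 6, 9), (5, 7, 8), (3, 8, 11)]
  Group 2 (a > b): [(2, 7, 2)]
Optimal job order: [1, 4, 5, 3, 2]
Schedule:
  Job 1: M1 done at 1, M2 done at 3
  Job 4: M1 done at 7, M2 done at 16
  Job 5: M1 done at 14, M2 done at 24
  Job 3: M1 done at 22, M2 done at 35
  Job 2: M1 done at 29, M2 done at 37
Makespan = 37

37


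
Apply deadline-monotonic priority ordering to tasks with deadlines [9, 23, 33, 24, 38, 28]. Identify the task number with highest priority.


Sort tasks by relative deadline (ascending):
  Task 1: deadline = 9
  Task 2: deadline = 23
  Task 4: deadline = 24
  Task 6: deadline = 28
  Task 3: deadline = 33
  Task 5: deadline = 38
Priority order (highest first): [1, 2, 4, 6, 3, 5]
Highest priority task = 1

1


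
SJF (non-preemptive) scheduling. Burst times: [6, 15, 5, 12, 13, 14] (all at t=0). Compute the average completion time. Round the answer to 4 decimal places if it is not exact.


SJF order (ascending): [5, 6, 12, 13, 14, 15]
Completion times:
  Job 1: burst=5, C=5
  Job 2: burst=6, C=11
  Job 3: burst=12, C=23
  Job 4: burst=13, C=36
  Job 5: burst=14, C=50
  Job 6: burst=15, C=65
Average completion = 190/6 = 31.6667

31.6667


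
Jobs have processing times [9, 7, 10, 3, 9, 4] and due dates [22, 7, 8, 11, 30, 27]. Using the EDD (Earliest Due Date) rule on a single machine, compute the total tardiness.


Sort by due date (EDD order): [(7, 7), (10, 8), (3, 11), (9, 22), (4, 27), (9, 30)]
Compute completion times and tardiness:
  Job 1: p=7, d=7, C=7, tardiness=max(0,7-7)=0
  Job 2: p=10, d=8, C=17, tardiness=max(0,17-8)=9
  Job 3: p=3, d=11, C=20, tardiness=max(0,20-11)=9
  Job 4: p=9, d=22, C=29, tardiness=max(0,29-22)=7
  Job 5: p=4, d=27, C=33, tardiness=max(0,33-27)=6
  Job 6: p=9, d=30, C=42, tardiness=max(0,42-30)=12
Total tardiness = 43

43


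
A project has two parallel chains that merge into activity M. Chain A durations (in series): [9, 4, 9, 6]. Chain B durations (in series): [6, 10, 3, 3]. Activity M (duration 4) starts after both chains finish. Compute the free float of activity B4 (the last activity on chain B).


ES(B4) = sum of predecessors on chain B = 19
EF(B4) = ES + duration = 19 + 3 = 22
Successor of B4 is M. ES(M) = max(sum(A), sum(B)) = max(28, 22) = 28
Free float = ES(successor) - EF(current) = 28 - 22 = 6

6


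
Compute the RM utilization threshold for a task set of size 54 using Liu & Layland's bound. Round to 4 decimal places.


Compute 2^(1/54) = 1.0129187947
Subtract 1: 1.0129187947 - 1 = 0.0129187947
Multiply by n: 54 * 0.0129187947 = 0.6976149138
Round to 4 dp: 0.6976

0.6976


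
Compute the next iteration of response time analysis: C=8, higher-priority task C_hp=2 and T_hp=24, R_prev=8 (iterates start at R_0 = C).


R_next = C + ceil(R_prev / T_hp) * C_hp
ceil(8 / 24) = ceil(0.3333) = 1
Interference = 1 * 2 = 2
R_next = 8 + 2 = 10

10


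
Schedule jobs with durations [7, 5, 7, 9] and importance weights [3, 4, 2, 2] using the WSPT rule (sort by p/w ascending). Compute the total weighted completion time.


Compute p/w ratios and sort ascending (WSPT): [(5, 4), (7, 3), (7, 2), (9, 2)]
Compute weighted completion times:
  Job (p=5,w=4): C=5, w*C=4*5=20
  Job (p=7,w=3): C=12, w*C=3*12=36
  Job (p=7,w=2): C=19, w*C=2*19=38
  Job (p=9,w=2): C=28, w*C=2*28=56
Total weighted completion time = 150

150


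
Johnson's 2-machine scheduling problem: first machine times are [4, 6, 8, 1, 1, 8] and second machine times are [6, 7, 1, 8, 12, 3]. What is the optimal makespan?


Apply Johnson's rule:
  Group 1 (a <= b): [(4, 1, 8), (5, 1, 12), (1, 4, 6), (2, 6, 7)]
  Group 2 (a > b): [(6, 8, 3), (3, 8, 1)]
Optimal job order: [4, 5, 1, 2, 6, 3]
Schedule:
  Job 4: M1 done at 1, M2 done at 9
  Job 5: M1 done at 2, M2 done at 21
  Job 1: M1 done at 6, M2 done at 27
  Job 2: M1 done at 12, M2 done at 34
  Job 6: M1 done at 20, M2 done at 37
  Job 3: M1 done at 28, M2 done at 38
Makespan = 38

38


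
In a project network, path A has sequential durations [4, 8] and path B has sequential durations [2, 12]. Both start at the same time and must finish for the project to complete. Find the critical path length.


Path A total = 4 + 8 = 12
Path B total = 2 + 12 = 14
Critical path = longest path = max(12, 14) = 14

14


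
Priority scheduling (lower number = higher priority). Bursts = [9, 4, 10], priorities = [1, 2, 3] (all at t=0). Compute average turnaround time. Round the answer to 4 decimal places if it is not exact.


Sort by priority (ascending = highest first):
Order: [(1, 9), (2, 4), (3, 10)]
Completion times:
  Priority 1, burst=9, C=9
  Priority 2, burst=4, C=13
  Priority 3, burst=10, C=23
Average turnaround = 45/3 = 15.0

15.0


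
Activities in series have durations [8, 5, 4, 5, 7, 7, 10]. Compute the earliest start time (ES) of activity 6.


Activity 6 starts after activities 1 through 5 complete.
Predecessor durations: [8, 5, 4, 5, 7]
ES = 8 + 5 + 4 + 5 + 7 = 29

29


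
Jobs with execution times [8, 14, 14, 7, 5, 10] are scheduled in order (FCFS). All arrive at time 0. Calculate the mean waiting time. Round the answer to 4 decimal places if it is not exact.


FCFS order (as given): [8, 14, 14, 7, 5, 10]
Waiting times:
  Job 1: wait = 0
  Job 2: wait = 8
  Job 3: wait = 22
  Job 4: wait = 36
  Job 5: wait = 43
  Job 6: wait = 48
Sum of waiting times = 157
Average waiting time = 157/6 = 26.1667

26.1667


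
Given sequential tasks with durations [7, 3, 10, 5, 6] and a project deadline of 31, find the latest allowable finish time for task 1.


LF(activity 1) = deadline - sum of successor durations
Successors: activities 2 through 5 with durations [3, 10, 5, 6]
Sum of successor durations = 24
LF = 31 - 24 = 7

7


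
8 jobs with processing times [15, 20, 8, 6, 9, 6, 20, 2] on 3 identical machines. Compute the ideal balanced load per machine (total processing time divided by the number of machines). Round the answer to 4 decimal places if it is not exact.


Total processing time = 15 + 20 + 8 + 6 + 9 + 6 + 20 + 2 = 86
Number of machines = 3
Ideal balanced load = 86 / 3 = 28.6667

28.6667


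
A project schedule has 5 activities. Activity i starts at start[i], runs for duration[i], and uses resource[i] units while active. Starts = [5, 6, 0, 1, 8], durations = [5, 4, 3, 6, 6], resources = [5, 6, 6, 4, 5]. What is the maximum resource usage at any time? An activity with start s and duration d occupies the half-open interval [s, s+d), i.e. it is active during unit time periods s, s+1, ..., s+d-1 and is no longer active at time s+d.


Each activity i is active on [start_i, start_i + duration_i).
Compute total resource usage per time slot:
  t=0: active resources = [6], total = 6
  t=1: active resources = [6, 4], total = 10
  t=2: active resources = [6, 4], total = 10
  t=3: active resources = [4], total = 4
  t=4: active resources = [4], total = 4
  t=5: active resources = [5, 4], total = 9
  t=6: active resources = [5, 6, 4], total = 15
  t=7: active resources = [5, 6], total = 11
  t=8: active resources = [5, 6, 5], total = 16
  t=9: active resources = [5, 6, 5], total = 16
  t=10: active resources = [5], total = 5
  t=11: active resources = [5], total = 5
  t=12: active resources = [5], total = 5
  t=13: active resources = [5], total = 5
Peak resource demand = 16

16


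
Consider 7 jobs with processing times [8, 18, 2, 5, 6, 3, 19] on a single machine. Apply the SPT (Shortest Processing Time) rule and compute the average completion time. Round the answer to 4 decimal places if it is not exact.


Sort jobs by processing time (SPT order): [2, 3, 5, 6, 8, 18, 19]
Compute completion times sequentially:
  Job 1: processing = 2, completes at 2
  Job 2: processing = 3, completes at 5
  Job 3: processing = 5, completes at 10
  Job 4: processing = 6, completes at 16
  Job 5: processing = 8, completes at 24
  Job 6: processing = 18, completes at 42
  Job 7: processing = 19, completes at 61
Sum of completion times = 160
Average completion time = 160/7 = 22.8571

22.8571


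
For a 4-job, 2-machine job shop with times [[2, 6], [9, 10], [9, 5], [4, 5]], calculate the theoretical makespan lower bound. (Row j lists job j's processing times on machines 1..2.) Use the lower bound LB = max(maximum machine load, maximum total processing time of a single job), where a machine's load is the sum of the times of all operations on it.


Machine loads:
  Machine 1: 2 + 9 + 9 + 4 = 24
  Machine 2: 6 + 10 + 5 + 5 = 26
Max machine load = 26
Job totals:
  Job 1: 8
  Job 2: 19
  Job 3: 14
  Job 4: 9
Max job total = 19
Lower bound = max(26, 19) = 26

26


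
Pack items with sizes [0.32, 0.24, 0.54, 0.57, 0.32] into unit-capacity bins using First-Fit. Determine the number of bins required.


Place items sequentially using First-Fit:
  Item 0.32 -> new Bin 1
  Item 0.24 -> Bin 1 (now 0.56)
  Item 0.54 -> new Bin 2
  Item 0.57 -> new Bin 3
  Item 0.32 -> Bin 1 (now 0.88)
Total bins used = 3

3


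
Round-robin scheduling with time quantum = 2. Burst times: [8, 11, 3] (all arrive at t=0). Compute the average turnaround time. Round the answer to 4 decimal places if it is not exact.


Time quantum = 2
Execution trace:
  J1 runs 2 units, time = 2
  J2 runs 2 units, time = 4
  J3 runs 2 units, time = 6
  J1 runs 2 units, time = 8
  J2 runs 2 units, time = 10
  J3 runs 1 units, time = 11
  J1 runs 2 units, time = 13
  J2 runs 2 units, time = 15
  J1 runs 2 units, time = 17
  J2 runs 2 units, time = 19
  J2 runs 2 units, time = 21
  J2 runs 1 units, time = 22
Finish times: [17, 22, 11]
Average turnaround = 50/3 = 16.6667

16.6667


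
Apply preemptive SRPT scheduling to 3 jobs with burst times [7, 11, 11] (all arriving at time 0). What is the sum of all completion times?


Since all jobs arrive at t=0, SRPT equals SPT ordering.
SPT order: [7, 11, 11]
Completion times:
  Job 1: p=7, C=7
  Job 2: p=11, C=18
  Job 3: p=11, C=29
Total completion time = 7 + 18 + 29 = 54

54


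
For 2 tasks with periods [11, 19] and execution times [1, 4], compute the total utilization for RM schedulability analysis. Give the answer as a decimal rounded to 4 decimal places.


Compute individual utilizations (exact fractions):
  Task 1: C/T = 1/11 (approx. 0.0909)
  Task 2: C/T = 4/19 (approx. 0.2105)
Total utilization U = 1/11 + 4/19 = 63/209
Rounded to 4 decimal places: U = 0.3014
RM (Liu & Layland) bound for 2 tasks = 0.828427; compare with U = 63/209 (approx. 0.301435)
U <= bound, so schedulable by RM sufficient condition.

0.3014


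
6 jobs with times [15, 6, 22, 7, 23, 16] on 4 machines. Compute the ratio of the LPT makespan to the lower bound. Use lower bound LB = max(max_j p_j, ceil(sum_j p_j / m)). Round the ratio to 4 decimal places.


LPT order: [23, 22, 16, 15, 7, 6]
Machine loads after assignment: [23, 22, 22, 22]
LPT makespan = 23
Lower bound = max(max_job, ceil(total/4)) = max(23, 23) = 23
Ratio = 23 / 23 = 1.0

1.0


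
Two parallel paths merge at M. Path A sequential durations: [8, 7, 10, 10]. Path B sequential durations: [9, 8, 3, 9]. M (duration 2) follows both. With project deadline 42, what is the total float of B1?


Forward pass: ES(B1) = sum of predecessors on chain B = 0
EF = ES + duration = 0 + 9 = 9
Backward pass: LF(M) = deadline = 42; LS(M) = 42 - 2 = 40
LF(B1) = LS(M) - sum(successors on chain B) = 40 - 20 = 20
LS = LF - duration = 20 - 9 = 11
Total float = LS - ES = 11 - 0 = 11

11


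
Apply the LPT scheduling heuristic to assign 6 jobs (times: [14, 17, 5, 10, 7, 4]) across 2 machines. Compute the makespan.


Sort jobs in decreasing order (LPT): [17, 14, 10, 7, 5, 4]
Assign each job to the least loaded machine:
  Machine 1: jobs [17, 7, 5], load = 29
  Machine 2: jobs [14, 10, 4], load = 28
Makespan = max load = 29

29


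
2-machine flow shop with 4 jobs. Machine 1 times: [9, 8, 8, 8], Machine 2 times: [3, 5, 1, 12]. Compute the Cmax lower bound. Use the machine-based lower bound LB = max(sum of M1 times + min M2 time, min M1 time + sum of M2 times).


LB1 = sum(M1 times) + min(M2 times) = 33 + 1 = 34
LB2 = min(M1 times) + sum(M2 times) = 8 + 21 = 29
Lower bound = max(LB1, LB2) = max(34, 29) = 34

34


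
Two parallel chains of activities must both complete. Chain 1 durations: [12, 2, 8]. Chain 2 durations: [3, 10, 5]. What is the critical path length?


Path A total = 12 + 2 + 8 = 22
Path B total = 3 + 10 + 5 = 18
Critical path = longest path = max(22, 18) = 22

22


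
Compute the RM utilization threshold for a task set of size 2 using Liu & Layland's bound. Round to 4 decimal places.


Compute 2^(1/2) = 1.4142135624
Subtract 1: 1.4142135624 - 1 = 0.4142135624
Multiply by n: 2 * 0.4142135624 = 0.8284271248
Round to 4 dp: 0.8284

0.8284


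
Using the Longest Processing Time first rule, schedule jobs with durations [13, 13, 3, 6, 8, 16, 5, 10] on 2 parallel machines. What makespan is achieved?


Sort jobs in decreasing order (LPT): [16, 13, 13, 10, 8, 6, 5, 3]
Assign each job to the least loaded machine:
  Machine 1: jobs [16, 10, 8, 3], load = 37
  Machine 2: jobs [13, 13, 6, 5], load = 37
Makespan = max load = 37

37


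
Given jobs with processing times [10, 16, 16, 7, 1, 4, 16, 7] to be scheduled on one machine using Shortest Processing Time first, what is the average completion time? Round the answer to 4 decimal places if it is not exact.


Sort jobs by processing time (SPT order): [1, 4, 7, 7, 10, 16, 16, 16]
Compute completion times sequentially:
  Job 1: processing = 1, completes at 1
  Job 2: processing = 4, completes at 5
  Job 3: processing = 7, completes at 12
  Job 4: processing = 7, completes at 19
  Job 5: processing = 10, completes at 29
  Job 6: processing = 16, completes at 45
  Job 7: processing = 16, completes at 61
  Job 8: processing = 16, completes at 77
Sum of completion times = 249
Average completion time = 249/8 = 31.125

31.125


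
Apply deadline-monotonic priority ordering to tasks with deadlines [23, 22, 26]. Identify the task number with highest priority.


Sort tasks by relative deadline (ascending):
  Task 2: deadline = 22
  Task 1: deadline = 23
  Task 3: deadline = 26
Priority order (highest first): [2, 1, 3]
Highest priority task = 2

2


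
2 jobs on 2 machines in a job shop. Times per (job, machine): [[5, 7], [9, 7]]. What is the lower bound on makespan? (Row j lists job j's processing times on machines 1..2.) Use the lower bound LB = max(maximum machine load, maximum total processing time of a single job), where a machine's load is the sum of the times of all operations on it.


Machine loads:
  Machine 1: 5 + 9 = 14
  Machine 2: 7 + 7 = 14
Max machine load = 14
Job totals:
  Job 1: 12
  Job 2: 16
Max job total = 16
Lower bound = max(14, 16) = 16

16


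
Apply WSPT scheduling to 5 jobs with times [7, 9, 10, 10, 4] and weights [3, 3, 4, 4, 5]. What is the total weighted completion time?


Compute p/w ratios and sort ascending (WSPT): [(4, 5), (7, 3), (10, 4), (10, 4), (9, 3)]
Compute weighted completion times:
  Job (p=4,w=5): C=4, w*C=5*4=20
  Job (p=7,w=3): C=11, w*C=3*11=33
  Job (p=10,w=4): C=21, w*C=4*21=84
  Job (p=10,w=4): C=31, w*C=4*31=124
  Job (p=9,w=3): C=40, w*C=3*40=120
Total weighted completion time = 381

381


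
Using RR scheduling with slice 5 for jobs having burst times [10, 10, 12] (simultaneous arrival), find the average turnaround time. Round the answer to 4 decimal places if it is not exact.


Time quantum = 5
Execution trace:
  J1 runs 5 units, time = 5
  J2 runs 5 units, time = 10
  J3 runs 5 units, time = 15
  J1 runs 5 units, time = 20
  J2 runs 5 units, time = 25
  J3 runs 5 units, time = 30
  J3 runs 2 units, time = 32
Finish times: [20, 25, 32]
Average turnaround = 77/3 = 25.6667

25.6667


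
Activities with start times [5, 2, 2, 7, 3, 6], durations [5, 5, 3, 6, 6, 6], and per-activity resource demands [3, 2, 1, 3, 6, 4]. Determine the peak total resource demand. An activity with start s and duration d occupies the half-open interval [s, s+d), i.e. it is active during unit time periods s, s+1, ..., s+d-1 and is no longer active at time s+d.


Each activity i is active on [start_i, start_i + duration_i).
Compute total resource usage per time slot:
  t=0: active resources = [], total = 0
  t=1: active resources = [], total = 0
  t=2: active resources = [2, 1], total = 3
  t=3: active resources = [2, 1, 6], total = 9
  t=4: active resources = [2, 1, 6], total = 9
  t=5: active resources = [3, 2, 6], total = 11
  t=6: active resources = [3, 2, 6, 4], total = 15
  t=7: active resources = [3, 3, 6, 4], total = 16
  t=8: active resources = [3, 3, 6, 4], total = 16
  t=9: active resources = [3, 3, 4], total = 10
  t=10: active resources = [3, 4], total = 7
  t=11: active resources = [3, 4], total = 7
  t=12: active resources = [3], total = 3
Peak resource demand = 16

16


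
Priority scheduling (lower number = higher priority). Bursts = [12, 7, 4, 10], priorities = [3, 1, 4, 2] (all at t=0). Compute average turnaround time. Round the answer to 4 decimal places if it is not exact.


Sort by priority (ascending = highest first):
Order: [(1, 7), (2, 10), (3, 12), (4, 4)]
Completion times:
  Priority 1, burst=7, C=7
  Priority 2, burst=10, C=17
  Priority 3, burst=12, C=29
  Priority 4, burst=4, C=33
Average turnaround = 86/4 = 21.5

21.5


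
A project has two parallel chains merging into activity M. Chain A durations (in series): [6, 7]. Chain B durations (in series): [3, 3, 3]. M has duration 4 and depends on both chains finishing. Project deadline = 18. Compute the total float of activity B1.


Forward pass: ES(B1) = sum of predecessors on chain B = 0
EF = ES + duration = 0 + 3 = 3
Backward pass: LF(M) = deadline = 18; LS(M) = 18 - 4 = 14
LF(B1) = LS(M) - sum(successors on chain B) = 14 - 6 = 8
LS = LF - duration = 8 - 3 = 5
Total float = LS - ES = 5 - 0 = 5

5


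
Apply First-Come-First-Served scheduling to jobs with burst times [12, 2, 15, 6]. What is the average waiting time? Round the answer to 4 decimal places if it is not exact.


FCFS order (as given): [12, 2, 15, 6]
Waiting times:
  Job 1: wait = 0
  Job 2: wait = 12
  Job 3: wait = 14
  Job 4: wait = 29
Sum of waiting times = 55
Average waiting time = 55/4 = 13.75

13.75


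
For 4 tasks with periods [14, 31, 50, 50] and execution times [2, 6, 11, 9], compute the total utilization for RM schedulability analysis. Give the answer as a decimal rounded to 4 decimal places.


Compute individual utilizations (exact fractions):
  Task 1: C/T = 2/14 = 1/7 (approx. 0.1429)
  Task 2: C/T = 6/31 (approx. 0.1935)
  Task 3: C/T = 11/50 (approx. 0.22)
  Task 4: C/T = 9/50 (approx. 0.18)
Total utilization U = 1/7 + 6/31 + 11/50 + 9/50 = 799/1085
Rounded to 4 decimal places: U = 0.7364
RM (Liu & Layland) bound for 4 tasks = 0.756828; compare with U = 799/1085 (approx. 0.736406)
U <= bound, so schedulable by RM sufficient condition.

0.7364


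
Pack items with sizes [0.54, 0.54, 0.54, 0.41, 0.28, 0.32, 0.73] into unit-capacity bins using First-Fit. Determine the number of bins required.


Place items sequentially using First-Fit:
  Item 0.54 -> new Bin 1
  Item 0.54 -> new Bin 2
  Item 0.54 -> new Bin 3
  Item 0.41 -> Bin 1 (now 0.95)
  Item 0.28 -> Bin 2 (now 0.82)
  Item 0.32 -> Bin 3 (now 0.86)
  Item 0.73 -> new Bin 4
Total bins used = 4

4


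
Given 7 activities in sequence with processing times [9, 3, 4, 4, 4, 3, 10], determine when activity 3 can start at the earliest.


Activity 3 starts after activities 1 through 2 complete.
Predecessor durations: [9, 3]
ES = 9 + 3 = 12

12


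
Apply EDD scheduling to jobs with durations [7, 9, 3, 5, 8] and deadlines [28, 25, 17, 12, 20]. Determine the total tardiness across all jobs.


Sort by due date (EDD order): [(5, 12), (3, 17), (8, 20), (9, 25), (7, 28)]
Compute completion times and tardiness:
  Job 1: p=5, d=12, C=5, tardiness=max(0,5-12)=0
  Job 2: p=3, d=17, C=8, tardiness=max(0,8-17)=0
  Job 3: p=8, d=20, C=16, tardiness=max(0,16-20)=0
  Job 4: p=9, d=25, C=25, tardiness=max(0,25-25)=0
  Job 5: p=7, d=28, C=32, tardiness=max(0,32-28)=4
Total tardiness = 4

4


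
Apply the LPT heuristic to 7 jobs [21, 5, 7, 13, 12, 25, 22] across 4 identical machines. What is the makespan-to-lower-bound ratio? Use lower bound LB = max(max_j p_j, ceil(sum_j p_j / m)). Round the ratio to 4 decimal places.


LPT order: [25, 22, 21, 13, 12, 7, 5]
Machine loads after assignment: [25, 27, 28, 25]
LPT makespan = 28
Lower bound = max(max_job, ceil(total/4)) = max(25, 27) = 27
Ratio = 28 / 27 = 1.037

1.037


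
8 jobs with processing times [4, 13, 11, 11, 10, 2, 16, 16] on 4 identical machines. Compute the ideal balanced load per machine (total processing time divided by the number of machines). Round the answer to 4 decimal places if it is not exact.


Total processing time = 4 + 13 + 11 + 11 + 10 + 2 + 16 + 16 = 83
Number of machines = 4
Ideal balanced load = 83 / 4 = 20.75

20.75


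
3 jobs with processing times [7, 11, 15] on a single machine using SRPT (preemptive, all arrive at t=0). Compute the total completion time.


Since all jobs arrive at t=0, SRPT equals SPT ordering.
SPT order: [7, 11, 15]
Completion times:
  Job 1: p=7, C=7
  Job 2: p=11, C=18
  Job 3: p=15, C=33
Total completion time = 7 + 18 + 33 = 58

58


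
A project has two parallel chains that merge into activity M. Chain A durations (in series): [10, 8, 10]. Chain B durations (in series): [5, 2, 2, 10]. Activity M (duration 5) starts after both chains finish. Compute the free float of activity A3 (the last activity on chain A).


ES(A3) = sum of predecessors on chain A = 18
EF(A3) = ES + duration = 18 + 10 = 28
Successor of A3 is M. ES(M) = max(sum(A), sum(B)) = max(28, 19) = 28
Free float = ES(successor) - EF(current) = 28 - 28 = 0

0


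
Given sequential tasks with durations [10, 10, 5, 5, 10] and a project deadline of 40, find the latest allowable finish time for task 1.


LF(activity 1) = deadline - sum of successor durations
Successors: activities 2 through 5 with durations [10, 5, 5, 10]
Sum of successor durations = 30
LF = 40 - 30 = 10

10


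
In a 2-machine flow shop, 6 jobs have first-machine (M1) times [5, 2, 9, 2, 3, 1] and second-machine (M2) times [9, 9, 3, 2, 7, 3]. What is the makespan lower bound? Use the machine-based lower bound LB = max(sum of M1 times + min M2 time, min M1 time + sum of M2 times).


LB1 = sum(M1 times) + min(M2 times) = 22 + 2 = 24
LB2 = min(M1 times) + sum(M2 times) = 1 + 33 = 34
Lower bound = max(LB1, LB2) = max(24, 34) = 34

34


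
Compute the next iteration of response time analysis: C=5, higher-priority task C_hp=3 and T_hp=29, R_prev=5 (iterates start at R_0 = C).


R_next = C + ceil(R_prev / T_hp) * C_hp
ceil(5 / 29) = ceil(0.1724) = 1
Interference = 1 * 3 = 3
R_next = 5 + 3 = 8

8


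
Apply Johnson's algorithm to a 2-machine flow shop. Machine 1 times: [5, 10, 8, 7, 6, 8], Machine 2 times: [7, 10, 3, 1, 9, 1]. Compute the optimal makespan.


Apply Johnson's rule:
  Group 1 (a <= b): [(1, 5, 7), (5, 6, 9), (2, 10, 10)]
  Group 2 (a > b): [(3, 8, 3), (4, 7, 1), (6, 8, 1)]
Optimal job order: [1, 5, 2, 3, 4, 6]
Schedule:
  Job 1: M1 done at 5, M2 done at 12
  Job 5: M1 done at 11, M2 done at 21
  Job 2: M1 done at 21, M2 done at 31
  Job 3: M1 done at 29, M2 done at 34
  Job 4: M1 done at 36, M2 done at 37
  Job 6: M1 done at 44, M2 done at 45
Makespan = 45

45


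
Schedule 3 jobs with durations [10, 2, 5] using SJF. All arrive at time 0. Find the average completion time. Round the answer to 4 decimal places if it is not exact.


SJF order (ascending): [2, 5, 10]
Completion times:
  Job 1: burst=2, C=2
  Job 2: burst=5, C=7
  Job 3: burst=10, C=17
Average completion = 26/3 = 8.6667

8.6667


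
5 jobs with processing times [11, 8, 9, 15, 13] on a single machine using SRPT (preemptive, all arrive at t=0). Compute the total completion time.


Since all jobs arrive at t=0, SRPT equals SPT ordering.
SPT order: [8, 9, 11, 13, 15]
Completion times:
  Job 1: p=8, C=8
  Job 2: p=9, C=17
  Job 3: p=11, C=28
  Job 4: p=13, C=41
  Job 5: p=15, C=56
Total completion time = 8 + 17 + 28 + 41 + 56 = 150

150


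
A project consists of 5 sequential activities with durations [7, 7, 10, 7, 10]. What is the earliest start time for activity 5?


Activity 5 starts after activities 1 through 4 complete.
Predecessor durations: [7, 7, 10, 7]
ES = 7 + 7 + 10 + 7 = 31

31


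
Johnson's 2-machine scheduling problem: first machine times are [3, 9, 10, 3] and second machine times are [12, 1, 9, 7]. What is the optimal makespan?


Apply Johnson's rule:
  Group 1 (a <= b): [(1, 3, 12), (4, 3, 7)]
  Group 2 (a > b): [(3, 10, 9), (2, 9, 1)]
Optimal job order: [1, 4, 3, 2]
Schedule:
  Job 1: M1 done at 3, M2 done at 15
  Job 4: M1 done at 6, M2 done at 22
  Job 3: M1 done at 16, M2 done at 31
  Job 2: M1 done at 25, M2 done at 32
Makespan = 32

32


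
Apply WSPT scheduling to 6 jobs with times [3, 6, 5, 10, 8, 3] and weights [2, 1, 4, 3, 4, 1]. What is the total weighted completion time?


Compute p/w ratios and sort ascending (WSPT): [(5, 4), (3, 2), (8, 4), (3, 1), (10, 3), (6, 1)]
Compute weighted completion times:
  Job (p=5,w=4): C=5, w*C=4*5=20
  Job (p=3,w=2): C=8, w*C=2*8=16
  Job (p=8,w=4): C=16, w*C=4*16=64
  Job (p=3,w=1): C=19, w*C=1*19=19
  Job (p=10,w=3): C=29, w*C=3*29=87
  Job (p=6,w=1): C=35, w*C=1*35=35
Total weighted completion time = 241

241


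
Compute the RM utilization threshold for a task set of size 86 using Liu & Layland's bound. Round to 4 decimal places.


Compute 2^(1/86) = 1.0080924190
Subtract 1: 1.0080924190 - 1 = 0.0080924190
Multiply by n: 86 * 0.0080924190 = 0.6959480340
Round to 4 dp: 0.6959

0.6959


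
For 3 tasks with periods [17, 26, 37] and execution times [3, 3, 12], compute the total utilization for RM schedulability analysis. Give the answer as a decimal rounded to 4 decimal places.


Compute individual utilizations (exact fractions):
  Task 1: C/T = 3/17 (approx. 0.1765)
  Task 2: C/T = 3/26 (approx. 0.1154)
  Task 3: C/T = 12/37 (approx. 0.3243)
Total utilization U = 3/17 + 3/26 + 12/37 = 10077/16354
Rounded to 4 decimal places: U = 0.6162
RM (Liu & Layland) bound for 3 tasks = 0.779763; compare with U = 10077/16354 (approx. 0.616180)
U <= bound, so schedulable by RM sufficient condition.

0.6162


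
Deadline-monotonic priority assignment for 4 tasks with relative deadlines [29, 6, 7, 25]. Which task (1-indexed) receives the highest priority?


Sort tasks by relative deadline (ascending):
  Task 2: deadline = 6
  Task 3: deadline = 7
  Task 4: deadline = 25
  Task 1: deadline = 29
Priority order (highest first): [2, 3, 4, 1]
Highest priority task = 2

2


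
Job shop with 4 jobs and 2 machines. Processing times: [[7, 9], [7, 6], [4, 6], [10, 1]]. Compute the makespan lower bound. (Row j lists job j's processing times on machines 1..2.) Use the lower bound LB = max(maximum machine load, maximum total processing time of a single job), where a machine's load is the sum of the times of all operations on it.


Machine loads:
  Machine 1: 7 + 7 + 4 + 10 = 28
  Machine 2: 9 + 6 + 6 + 1 = 22
Max machine load = 28
Job totals:
  Job 1: 16
  Job 2: 13
  Job 3: 10
  Job 4: 11
Max job total = 16
Lower bound = max(28, 16) = 28

28


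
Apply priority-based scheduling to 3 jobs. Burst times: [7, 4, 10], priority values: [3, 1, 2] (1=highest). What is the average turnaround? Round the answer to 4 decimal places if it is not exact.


Sort by priority (ascending = highest first):
Order: [(1, 4), (2, 10), (3, 7)]
Completion times:
  Priority 1, burst=4, C=4
  Priority 2, burst=10, C=14
  Priority 3, burst=7, C=21
Average turnaround = 39/3 = 13.0

13.0


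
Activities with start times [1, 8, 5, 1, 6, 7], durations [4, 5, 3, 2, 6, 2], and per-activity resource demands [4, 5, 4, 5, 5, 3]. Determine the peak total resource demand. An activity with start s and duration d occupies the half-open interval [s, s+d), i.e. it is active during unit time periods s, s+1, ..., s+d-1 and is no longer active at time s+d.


Each activity i is active on [start_i, start_i + duration_i).
Compute total resource usage per time slot:
  t=0: active resources = [], total = 0
  t=1: active resources = [4, 5], total = 9
  t=2: active resources = [4, 5], total = 9
  t=3: active resources = [4], total = 4
  t=4: active resources = [4], total = 4
  t=5: active resources = [4], total = 4
  t=6: active resources = [4, 5], total = 9
  t=7: active resources = [4, 5, 3], total = 12
  t=8: active resources = [5, 5, 3], total = 13
  t=9: active resources = [5, 5], total = 10
  t=10: active resources = [5, 5], total = 10
  t=11: active resources = [5, 5], total = 10
  t=12: active resources = [5], total = 5
Peak resource demand = 13

13


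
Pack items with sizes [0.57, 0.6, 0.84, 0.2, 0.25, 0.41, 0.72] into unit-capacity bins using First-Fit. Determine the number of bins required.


Place items sequentially using First-Fit:
  Item 0.57 -> new Bin 1
  Item 0.6 -> new Bin 2
  Item 0.84 -> new Bin 3
  Item 0.2 -> Bin 1 (now 0.77)
  Item 0.25 -> Bin 2 (now 0.85)
  Item 0.41 -> new Bin 4
  Item 0.72 -> new Bin 5
Total bins used = 5

5


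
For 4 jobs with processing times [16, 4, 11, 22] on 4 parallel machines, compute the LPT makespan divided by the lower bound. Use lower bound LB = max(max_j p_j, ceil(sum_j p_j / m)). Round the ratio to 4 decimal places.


LPT order: [22, 16, 11, 4]
Machine loads after assignment: [22, 16, 11, 4]
LPT makespan = 22
Lower bound = max(max_job, ceil(total/4)) = max(22, 14) = 22
Ratio = 22 / 22 = 1.0

1.0
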